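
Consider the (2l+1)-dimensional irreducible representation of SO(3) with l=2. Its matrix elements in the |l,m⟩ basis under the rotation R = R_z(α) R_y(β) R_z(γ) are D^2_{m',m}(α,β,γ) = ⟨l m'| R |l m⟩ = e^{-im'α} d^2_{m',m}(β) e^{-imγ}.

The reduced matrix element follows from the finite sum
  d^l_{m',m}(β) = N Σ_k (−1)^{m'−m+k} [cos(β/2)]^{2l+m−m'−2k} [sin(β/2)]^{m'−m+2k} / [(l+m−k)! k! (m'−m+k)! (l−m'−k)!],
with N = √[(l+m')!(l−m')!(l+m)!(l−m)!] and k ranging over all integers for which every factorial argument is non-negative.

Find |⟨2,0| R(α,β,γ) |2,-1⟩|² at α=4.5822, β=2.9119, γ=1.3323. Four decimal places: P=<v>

P=0.0737

D^2_{0,-1}(4.5822,2.9119,1.3323) = e^{-i·0·4.5822}·d^2_{0,-1}(2.9119)·e^{-i·-1·1.3323}. Compute d first:
Half-angle: c=0.114594, s=0.993412. N=√(2·2·1·6)=4.898979
k: max(0,(-1)−(0))=0 … min(2+(-1),2−(0))=1
  k=0: (−1)^1·4.8990/(2)·0.1146^3·0.9934^1 = -0.003662
  k=1: (−1)^2·4.8990/(2)·0.1146^1·0.9934^3 = +0.275186
d^2_{0,-1}(2.9119) = -0.003662 +0.275186 = +0.271524
|D^2_{0,-1}|² = |d^2_{0,-1}(β)|² = (+0.271524)² = 0.073725 (the z-rotation phases have unit modulus)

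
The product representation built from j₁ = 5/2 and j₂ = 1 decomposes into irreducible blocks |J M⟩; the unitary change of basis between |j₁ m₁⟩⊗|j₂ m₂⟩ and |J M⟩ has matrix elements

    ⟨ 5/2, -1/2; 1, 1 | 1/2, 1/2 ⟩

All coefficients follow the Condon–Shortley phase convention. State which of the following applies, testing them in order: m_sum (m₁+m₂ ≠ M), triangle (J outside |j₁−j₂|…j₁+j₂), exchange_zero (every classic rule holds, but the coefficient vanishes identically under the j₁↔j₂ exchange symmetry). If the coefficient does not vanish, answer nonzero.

m-sum: m₁+m₂ = -1/2+1 = 1/2, M = 1/2  ✓
triangle: need |j₁−j₂| ≤ J ≤ j₁+j₂, i.e. J ∈ [3/2, 7/2]; J = 1/2 is outside ✗ ⇒ coefficient is 0

triangle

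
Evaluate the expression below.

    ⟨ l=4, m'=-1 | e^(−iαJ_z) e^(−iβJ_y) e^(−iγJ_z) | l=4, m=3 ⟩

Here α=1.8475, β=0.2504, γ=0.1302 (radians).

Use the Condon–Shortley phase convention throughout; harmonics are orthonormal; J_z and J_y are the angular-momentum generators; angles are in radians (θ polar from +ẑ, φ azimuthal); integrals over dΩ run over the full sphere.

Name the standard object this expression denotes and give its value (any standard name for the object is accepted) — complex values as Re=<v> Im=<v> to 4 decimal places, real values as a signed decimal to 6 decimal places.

Wigner D-matrix element, Re=0.0004 Im=0.0031

This is a Wigner D-matrix element — the rotation-matrix element ⟨l m'| R(α,β,γ) |l m⟩ in the angular-momentum basis.
Split into d^4_{-1,3}(β=0.2504) × two z-phases.
Half-angle: c=0.992173, s=0.124873. N=√(6·120·5040·1)=1904.940944
k: max(0,(3)−(-1))=4 … min(4+(3),4−(-1))=5
  k=4: (−1)^0·1904.9409/(144)·0.9922^4·0.1249^4 = +0.003117
  k=5: (−1)^1·1904.9409/(240)·0.9922^2·0.1249^6 = -0.000030
d^4_{-1,3}(0.2504) = +0.003117 -0.000030 = +0.003087
D = (-0.273186+0.961961i)·(+0.003087)·(+0.924681-0.380743i) = +0.000351+0.003067i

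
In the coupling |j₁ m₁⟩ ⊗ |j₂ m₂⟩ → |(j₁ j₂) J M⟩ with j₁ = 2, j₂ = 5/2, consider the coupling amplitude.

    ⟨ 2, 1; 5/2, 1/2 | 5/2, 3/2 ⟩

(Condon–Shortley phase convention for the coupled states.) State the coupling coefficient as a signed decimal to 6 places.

-0.414039

√[6·2!2!3!/8! · 3!1!3!2!4!1!] = √(216/35)
  +(−1)^0/∏(0,2,1,3,1,0)! = 1/12  (running 1/12)
  +(−1)^1/∏(1,1,0,2,2,1)! = -1/4  (running -1/6)
⟨..|..⟩ = √(216/35)·(-1/6) = -0.414039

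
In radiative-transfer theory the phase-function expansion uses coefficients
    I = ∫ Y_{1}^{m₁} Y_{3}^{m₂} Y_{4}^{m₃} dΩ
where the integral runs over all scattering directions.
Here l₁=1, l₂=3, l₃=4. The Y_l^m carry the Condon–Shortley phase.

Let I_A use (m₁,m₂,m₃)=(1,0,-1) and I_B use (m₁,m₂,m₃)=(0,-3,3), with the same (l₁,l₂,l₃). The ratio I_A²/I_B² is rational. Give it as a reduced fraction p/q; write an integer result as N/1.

10/7

Same 1,3,4: normalisation and zero-m 3j drop out of the ratio.
A: Δ: 0! 2! 6! / 9! → 1/252; sum: t=0:+1/72 = 1/72; 3j²(1 3 4; 1 0 -1) = Δ·Π!·Σ² = 5/126  (sign -1)
B: Δ: 0! 2! 6! / 9! → 1/252; sum: t=0:+1/720 = 1/720; 3j²(1 3 4; 0 -3 3) = Δ·Π!·Σ² = 1/36  (sign -1)
I_A²/I_B² = (5/126)/(1/36) = 10/7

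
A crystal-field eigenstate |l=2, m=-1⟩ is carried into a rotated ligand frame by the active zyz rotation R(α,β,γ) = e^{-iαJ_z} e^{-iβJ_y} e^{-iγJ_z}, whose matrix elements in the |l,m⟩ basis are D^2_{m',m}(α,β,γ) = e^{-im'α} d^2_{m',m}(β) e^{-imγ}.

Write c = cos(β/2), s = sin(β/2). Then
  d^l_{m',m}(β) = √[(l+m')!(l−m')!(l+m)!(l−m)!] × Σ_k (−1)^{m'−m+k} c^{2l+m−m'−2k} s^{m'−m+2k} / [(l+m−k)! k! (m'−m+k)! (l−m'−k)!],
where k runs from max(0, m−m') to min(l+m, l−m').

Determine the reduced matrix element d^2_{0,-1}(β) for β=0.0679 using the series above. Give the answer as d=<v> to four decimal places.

d=-0.0829

d^2_{0,-1}(β=0.0679) via the finite sum:
c=cos(0.067900/2)=0.999424, s=sin(0.067900/2)=0.033943; N=√[2·2·1·6]=4.898979
The bounds max(0,m−m')=0 and min(l+m,l−m')=1 give 2 terms
  k=0: (−1)^1·4.8990/(2)·0.9994^3·0.0339^1 = -0.083001
  k=1: (−1)^2·4.8990/(2)·0.9994^1·0.0339^3 = +0.000096
d^2_{0,-1}(0.0679) = -0.083001 +0.000096 = -0.082905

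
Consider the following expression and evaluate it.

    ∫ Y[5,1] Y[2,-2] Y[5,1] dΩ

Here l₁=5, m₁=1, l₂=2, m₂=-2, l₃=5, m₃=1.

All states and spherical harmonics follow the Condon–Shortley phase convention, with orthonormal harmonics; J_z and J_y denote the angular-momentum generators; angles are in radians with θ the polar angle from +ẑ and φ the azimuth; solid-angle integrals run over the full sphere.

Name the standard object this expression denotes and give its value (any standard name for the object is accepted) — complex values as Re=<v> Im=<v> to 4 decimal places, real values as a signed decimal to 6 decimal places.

Gaunt coefficient, +0.198089

This is a Gaunt coefficient — the integral of a triple product of spherical harmonics over the sphere.
m-sum 0 ✓  L=12 even ✓  3≤5≤7 ✓
Π(2lᵢ+1) = 11×5×11 = 605
triangle coeff Δ(5,2,5) = 1/38610
Σ_t [0,2]: t=0:+1/2880 t=1:−1/576 t=2:+1/2880 = -1/960
(3j)²=10/429 [(5 2 5; 0 0 0)], sign=+1
Σ_t [0,0]: t=0:+1/2304 = 1/2304
(3j)²=5/143 [(5 2 5; 1 -2 1)], sign=+1
⇒ 4πI² = 250/507
I = (+1)√(250/507/(4π)) = 0.19808933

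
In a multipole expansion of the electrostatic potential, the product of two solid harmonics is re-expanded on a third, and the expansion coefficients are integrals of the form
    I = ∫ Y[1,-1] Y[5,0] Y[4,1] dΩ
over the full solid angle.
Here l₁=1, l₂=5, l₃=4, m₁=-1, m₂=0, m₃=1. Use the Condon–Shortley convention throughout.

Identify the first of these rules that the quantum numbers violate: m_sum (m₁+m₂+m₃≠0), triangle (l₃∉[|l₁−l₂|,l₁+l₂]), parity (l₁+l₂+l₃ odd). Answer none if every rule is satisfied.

Σmᵢ = 0  ✓
l₃∈[|l₁−l₂|,l₁+l₂]=[4,6], have l₃=4  ✓
Σlᵢ = 10 ⇒ even  ✓

none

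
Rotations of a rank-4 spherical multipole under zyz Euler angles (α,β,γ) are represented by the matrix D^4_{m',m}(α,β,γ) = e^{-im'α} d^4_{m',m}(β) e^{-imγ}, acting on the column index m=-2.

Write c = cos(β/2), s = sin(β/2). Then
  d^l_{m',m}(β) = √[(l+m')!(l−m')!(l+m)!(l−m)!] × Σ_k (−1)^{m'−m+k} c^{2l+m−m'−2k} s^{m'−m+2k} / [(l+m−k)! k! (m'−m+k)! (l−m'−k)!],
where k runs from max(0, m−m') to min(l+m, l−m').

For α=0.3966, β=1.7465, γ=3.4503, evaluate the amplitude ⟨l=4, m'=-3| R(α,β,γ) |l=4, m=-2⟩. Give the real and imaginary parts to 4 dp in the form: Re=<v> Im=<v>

Re=0.0991 Im=-0.4114

First d^4_{-3,-2}(β=1.7465), then the phase factors e^{-i(-3)α} and e^{-i(-2)γ}:
With c≡cos(β/2)=0.642339 and s≡sin(β/2)=0.766421, N=[1·5040·2·720]^{1/2}=2693.993318
k∈{1,2} keeps every argument non-negative
  k=1: (−1)^0·2693.9933/(720)·0.6423^7·0.7664^1 = +0.129384
  k=2: (−1)^1·2693.9933/(240)·0.6423^5·0.7664^3 = -0.552597
d^4_{-3,-2}(1.7465) = +0.129384 -0.552597 = -0.423213
D = (+0.371846+0.928295i)·(-0.423213)·(+0.815378+0.578929i) = +0.099126-0.411440i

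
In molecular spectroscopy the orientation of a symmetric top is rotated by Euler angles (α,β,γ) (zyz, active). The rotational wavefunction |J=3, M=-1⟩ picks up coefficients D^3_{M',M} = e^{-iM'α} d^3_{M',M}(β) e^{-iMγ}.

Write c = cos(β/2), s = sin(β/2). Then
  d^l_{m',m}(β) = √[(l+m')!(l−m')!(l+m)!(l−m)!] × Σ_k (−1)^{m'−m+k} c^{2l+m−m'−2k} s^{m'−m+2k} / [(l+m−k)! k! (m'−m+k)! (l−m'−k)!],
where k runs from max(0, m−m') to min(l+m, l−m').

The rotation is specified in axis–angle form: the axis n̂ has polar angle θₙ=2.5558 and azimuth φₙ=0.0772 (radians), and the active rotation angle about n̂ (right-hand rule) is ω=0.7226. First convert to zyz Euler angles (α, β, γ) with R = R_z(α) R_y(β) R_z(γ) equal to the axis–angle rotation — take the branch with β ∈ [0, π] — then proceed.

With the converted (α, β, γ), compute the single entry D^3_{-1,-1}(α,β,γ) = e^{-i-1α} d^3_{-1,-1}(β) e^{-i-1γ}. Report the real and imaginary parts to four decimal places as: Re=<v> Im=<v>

Axis–angle → zyz. n̂ = (sinθₙcosφₙ, sinθₙsinφₙ, cosθₙ) = (+0.551213, +0.042638, -0.833274), ω = 0.7226.
R = I cosω + sinω [n̂]ₓ + (1−cosω) n̂n̂ᵀ gives
  R = [+0.826021, +0.556949, -0.086589; -0.545201, +0.750543, -0.373417; -0.142986, +0.355659, +0.923614]
β = atan2(√(R₁₃²+R₂₃²), R₃₃) = 0.393393; α = atan2(R₂₃, R₁₃) mod 2π = 4.484534; γ = atan2(R₃₂, −R₃₁) mod 2π = 1.188541
First d^3_{-1,-1}(β=0.3934), then the phase factors e^{-i(-1)α} and e^{-i(-1)γ}:
c=cos(0.393393/2)=0.980717, s=sin(0.393393/2)=0.195431; N=√[2·24·2·24]=48.000000
Admissible k: 0..2 (factorial args all ≥0)
  k=0: (−1)^0·48.0000/(48)·0.9807^6·0.1954^0 = +0.889741
  k=1: (−1)^1·48.0000/(6)·0.9807^4·0.1954^2 = -0.282652
  k=2: (−1)^2·48.0000/(8)·0.9807^2·0.1954^4 = +0.008418
d^3_{-1,-1}(0.3934) = +0.889741 -0.282652 +0.008418 = +0.615507
D = (-0.225889-0.974153i)·(+0.615507)·(+0.373014+0.927826i) = +0.504460-0.352660i

Re=0.5045 Im=-0.3527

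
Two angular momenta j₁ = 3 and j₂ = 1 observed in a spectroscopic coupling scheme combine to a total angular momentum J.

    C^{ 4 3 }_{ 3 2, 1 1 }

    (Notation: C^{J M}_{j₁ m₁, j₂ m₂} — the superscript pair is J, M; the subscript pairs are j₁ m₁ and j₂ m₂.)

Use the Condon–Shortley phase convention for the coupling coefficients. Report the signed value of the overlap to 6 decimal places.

j₁+j₂−J=0  J+j₁−j₂=6  J−j₁+j₂=2  j₁+j₂+J+1=9
(j₁±m₁, j₂±m₂, J±M) = (5,1,2,0,7,1)
P² = 43200
sum k=0..0:
  [0] +1/240 = 1/240
S = 1/240
C² = P²·S² = 3/4 ; C = +0.866025

+√(3/4) ≈ +0.866025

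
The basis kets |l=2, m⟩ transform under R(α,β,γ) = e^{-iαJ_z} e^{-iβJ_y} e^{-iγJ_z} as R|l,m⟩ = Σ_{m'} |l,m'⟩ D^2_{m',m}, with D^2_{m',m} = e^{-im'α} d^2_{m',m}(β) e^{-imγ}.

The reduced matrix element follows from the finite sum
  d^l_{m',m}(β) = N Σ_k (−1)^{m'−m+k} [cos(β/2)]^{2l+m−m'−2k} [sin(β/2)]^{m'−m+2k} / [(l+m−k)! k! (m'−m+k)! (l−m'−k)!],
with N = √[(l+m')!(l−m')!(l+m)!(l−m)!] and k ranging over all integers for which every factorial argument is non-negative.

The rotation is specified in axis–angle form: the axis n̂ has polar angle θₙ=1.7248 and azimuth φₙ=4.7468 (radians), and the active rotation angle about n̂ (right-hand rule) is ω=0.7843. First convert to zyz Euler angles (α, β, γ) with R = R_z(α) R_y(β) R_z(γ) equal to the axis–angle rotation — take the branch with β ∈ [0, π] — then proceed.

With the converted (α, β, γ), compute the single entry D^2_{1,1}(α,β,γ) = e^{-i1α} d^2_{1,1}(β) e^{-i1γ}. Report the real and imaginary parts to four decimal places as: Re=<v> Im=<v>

Axis–angle → zyz. n̂ = (sinθₙcosφₙ, sinθₙsinφₙ, cosθₙ) = (+0.033997, -0.987580, -0.153396), ω = 0.7843.
R = I cosω + sinω [n̂]ₓ + (1−cosω) n̂n̂ᵀ gives
  R = [+0.708221, +0.098540, -0.699081; -0.118156, +0.992789, +0.020240; +0.696034, +0.068266, +0.714756]
β = atan2(√(R₁₃²+R₂₃²), R₃₃) = 0.774521; α = atan2(R₂₃, R₁₃) mod 2π = 3.112649; γ = atan2(R₃₂, −R₃₁) mod 2π = 3.043827
D^2_{1,1}(3.1126,0.7745,3.0438) = e^{-i·1·3.1126}·d^2_{1,1}(0.7745)·e^{-i·1·3.0438}. Compute d first:
With c≡cos(β/2)=0.925947 and s≡sin(β/2)=0.377653, N=[6·1·6·1]^{1/2}=6.000000
k∈{0,1} keeps every argument non-negative
  k=0: (−1)^0·6.0000/(6)·0.9259^4·0.3777^0 = +0.735097
  k=1: (−1)^1·6.0000/(2)·0.9259^2·0.3777^2 = -0.366842
d^2_{1,1}(0.7745) = +0.735097 -0.366842 = +0.368255
Attach z-rotation phases: D = e^{-i(1)(3.1126)}·(+0.368255)·e^{-i(1)(3.0438)} = +0.365303+0.046537i

Re=0.3653 Im=0.0465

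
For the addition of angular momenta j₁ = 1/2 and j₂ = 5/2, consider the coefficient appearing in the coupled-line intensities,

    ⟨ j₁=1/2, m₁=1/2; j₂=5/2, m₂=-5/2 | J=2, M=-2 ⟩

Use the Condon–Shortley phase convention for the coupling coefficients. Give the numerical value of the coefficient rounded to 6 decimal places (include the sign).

√[5·1!0!4!/6! · 1!0!0!5!0!4!] = √(480)
  +(−1)^0/∏(0,1,0,0,0,4)! = 1/24  (running 1/24)
⟨..|..⟩ = √(480)·(1/24) = +0.912871

+0.912871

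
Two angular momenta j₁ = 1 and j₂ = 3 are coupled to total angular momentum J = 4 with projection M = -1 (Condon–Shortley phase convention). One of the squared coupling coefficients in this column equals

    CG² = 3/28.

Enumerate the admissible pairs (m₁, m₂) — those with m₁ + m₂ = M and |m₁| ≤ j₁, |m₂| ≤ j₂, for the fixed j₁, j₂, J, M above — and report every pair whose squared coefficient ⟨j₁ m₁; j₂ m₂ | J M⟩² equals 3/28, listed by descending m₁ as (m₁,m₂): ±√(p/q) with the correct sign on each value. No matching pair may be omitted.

Admissible pairs with m₁+m₂ = M = -1: (-1,0), (0,-1), (1,-2)
  (m₁,m₂)=(1,-2): CG² = 3/28, CG = +√(3/28)   ← matches the target
  (m₁,m₂)=(0,-1): CG² = 15/28, CG = +√(15/28)
  (m₁,m₂)=(-1,0): CG² = 5/14, CG = +√(5/14)
Pairs with CG² = 3/28: (1,-2): +√(3/28)

(1,-2): +√(3/28)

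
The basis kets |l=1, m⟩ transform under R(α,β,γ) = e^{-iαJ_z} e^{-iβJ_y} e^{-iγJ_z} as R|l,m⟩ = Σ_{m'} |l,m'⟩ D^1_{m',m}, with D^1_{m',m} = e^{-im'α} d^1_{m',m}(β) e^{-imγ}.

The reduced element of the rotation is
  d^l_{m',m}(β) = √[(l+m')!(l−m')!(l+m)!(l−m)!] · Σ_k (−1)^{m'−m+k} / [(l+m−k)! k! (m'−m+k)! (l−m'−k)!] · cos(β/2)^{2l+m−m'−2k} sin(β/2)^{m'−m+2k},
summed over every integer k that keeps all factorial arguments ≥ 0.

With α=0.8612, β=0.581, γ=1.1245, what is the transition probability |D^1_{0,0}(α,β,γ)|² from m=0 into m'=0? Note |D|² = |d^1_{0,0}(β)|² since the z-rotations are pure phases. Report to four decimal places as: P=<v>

First d^1_{0,0}(β=0.5810), then the phase factors e^{-i(0)α} and e^{-i(0)γ}:
Half-angle: c=0.958101, s=0.286431. N=√(1·1·1·1)=1.000000
Admissible k: 0..1 (factorial args all ≥0)
  k=0: (−1)^0·1.0000/(1)·0.9581^2·0.2864^0 = +0.917957
  k=1: (−1)^1·1.0000/(1)·0.9581^0·0.2864^2 = -0.082043
d^1_{0,0}(0.5810) = +0.917957 -0.082043 = +0.835914
|D^1_{0,0}|² = |d^1_{0,0}(β)|² = (+0.835914)² = 0.698753 (the z-rotation phases have unit modulus)

P=0.6988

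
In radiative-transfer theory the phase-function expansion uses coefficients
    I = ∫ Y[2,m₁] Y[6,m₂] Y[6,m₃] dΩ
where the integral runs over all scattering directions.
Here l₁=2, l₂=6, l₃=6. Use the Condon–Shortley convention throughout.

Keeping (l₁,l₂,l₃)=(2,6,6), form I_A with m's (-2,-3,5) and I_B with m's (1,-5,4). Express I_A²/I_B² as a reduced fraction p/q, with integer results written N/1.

10/27

Same 2,6,6: normalisation and zero-m 3j drop out of the ratio.
A: Δ: 2! 2! 10! / 15! → 1/90090; sum: t=2:+1/1451520 = 1/1451520; 3j²(2 6 6; -2 -3 5) = Δ·Π!·Σ² = 1/91  (sign -1)
B: Δ: 2! 2! 10! / 15! → 1/90090; sum: t=0:+1/725760 t=1:−1/7257600 = 1/806400; 3j²(2 6 6; 1 -5 4) = Δ·Π!·Σ² = 27/910  (sign +1)
I_A²/I_B² = (1/91)/(27/910) = 10/27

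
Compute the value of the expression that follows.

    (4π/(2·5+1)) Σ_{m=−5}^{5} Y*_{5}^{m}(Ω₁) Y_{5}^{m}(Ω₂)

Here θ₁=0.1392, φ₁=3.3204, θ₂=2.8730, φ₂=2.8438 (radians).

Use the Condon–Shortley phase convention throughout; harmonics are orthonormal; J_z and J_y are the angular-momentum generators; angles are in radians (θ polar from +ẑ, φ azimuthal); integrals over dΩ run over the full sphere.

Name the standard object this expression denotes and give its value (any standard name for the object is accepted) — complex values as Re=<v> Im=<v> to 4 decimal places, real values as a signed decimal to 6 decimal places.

This sum is the spherical-harmonic addition theorem: it equals the Legendre polynomial P_l(cos γ) of the angle γ between the two directions.
Expand P_5 via completeness: Σ_{m} conj(Y_{5,m}) at Ω₁ times Y_{5,m} at Ω₂ —
  term(m=-5) = (-0.000000, 0.000000)   from Y*(Ω₁)=(-0.000015, -0.000019), Y(Ω₂)=(-0.000050, -0.000609)
  term(m=-4) = (0.000001, -0.000004)   from Y*(Ω₁)=(0.000407, 0.000353), Y(Ω₂)=(-0.002601, -0.006518)
  term(m=-3) = (0.000048, 0.000341)   from Y*(Ω₁)=(-0.006217, -0.003696), Y(Ω₂)=(-0.029850, -0.037108)
  term(m=-2) = (-0.007480, -0.010531)   from Y*(Ω₁)=(0.058787, 0.021968), Y(Ω₂)=(-0.170394, -0.115472)
  term(m=-1) = (0.153715, 0.079362)   from Y*(Ω₁)=(-0.326614, -0.059031), Y(Ω₂)=(-0.498271, -0.152929)
  term(m=+0) = (-0.396247, 0.000000)   from Y*(Ω₁)=(0.804392, -0.000000), Y(Ω₂)=(-0.492604, 0.000000)
  term(m=+1) = (0.153715, -0.079362)   from Y*(Ω₁)=(0.326614, -0.059031), Y(Ω₂)=(0.498271, -0.152929)
  term(m=+2) = (-0.007480, 0.010531)   from Y*(Ω₁)=(0.058787, -0.021968), Y(Ω₂)=(-0.170394, 0.115472)
  term(m=+3) = (0.000048, -0.000341)   from Y*(Ω₁)=(0.006217, -0.003696), Y(Ω₂)=(0.029850, -0.037108)
  term(m=+4) = (0.000001, 0.000004)   from Y*(Ω₁)=(0.000407, -0.000353), Y(Ω₂)=(-0.002601, 0.006518)
  term(m=+5) = (-0.000000, -0.000000)   from Y*(Ω₁)=(0.000015, -0.000019), Y(Ω₂)=(0.000050, -0.000609)
Accumulated sum (-0.103679, -0.000000); after 4π/(2l+1) scaling, (-0.118442, -0.000000) ⇒ P_5 = -0.118442

Legendre polynomial (addition theorem), -0.118442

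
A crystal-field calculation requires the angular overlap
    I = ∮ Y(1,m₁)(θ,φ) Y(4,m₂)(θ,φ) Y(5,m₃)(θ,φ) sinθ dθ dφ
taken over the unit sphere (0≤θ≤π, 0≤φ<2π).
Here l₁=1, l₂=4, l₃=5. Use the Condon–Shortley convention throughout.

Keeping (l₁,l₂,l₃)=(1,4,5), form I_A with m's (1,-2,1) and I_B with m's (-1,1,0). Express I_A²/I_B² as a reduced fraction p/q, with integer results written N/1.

3/5

l's match ⇒ only the (l;m) 3-j factors differ between A and B.
A: triangle coeff Δ(1,4,5) = 1/495; Σ_t [0,0]: t=0:+1/2880 = 1/2880; (3j)²=2/165 [(1 4 5; 1 -2 1)], sign=+1
B: triangle coeff Δ(1,4,5) = 1/495; Σ_t [0,0]: t=0:+1/1440 = 1/1440; (3j)²=2/99 [(1 4 5; -1 1 0)], sign=-1
I_A²/I_B² = (2/165)/(2/99) = 3/5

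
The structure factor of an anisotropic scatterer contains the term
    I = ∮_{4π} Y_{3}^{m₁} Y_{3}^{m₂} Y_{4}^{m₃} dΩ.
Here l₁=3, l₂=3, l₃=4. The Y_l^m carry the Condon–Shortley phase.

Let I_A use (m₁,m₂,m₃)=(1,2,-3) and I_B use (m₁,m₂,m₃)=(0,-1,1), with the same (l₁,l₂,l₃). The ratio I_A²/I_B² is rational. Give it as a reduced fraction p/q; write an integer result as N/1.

14/15

Shared (l₁,l₂,l₃)=(3,3,4): N and (l;000)² cancel in I_A²/I_B².
A: Δ = 2!·4!·4!/11! = 1/34650; Racah Σ t=1..2: t=1:−1/144 t=2:+1/288 = -1/288; ⇒ 3j(3 3 4; 1 2 -3)² = 1/99, sgn +1
B: Δ = 2!·4!·4!/11! = 1/34650; Racah Σ t=0..2: t=0:+1/48 t=1:−1/24 t=2:+1/288 = -5/288; ⇒ 3j(3 3 4; 0 -1 1)² = 5/462, sgn +1
I_A²/I_B² = (1/99)/(5/462) = 14/15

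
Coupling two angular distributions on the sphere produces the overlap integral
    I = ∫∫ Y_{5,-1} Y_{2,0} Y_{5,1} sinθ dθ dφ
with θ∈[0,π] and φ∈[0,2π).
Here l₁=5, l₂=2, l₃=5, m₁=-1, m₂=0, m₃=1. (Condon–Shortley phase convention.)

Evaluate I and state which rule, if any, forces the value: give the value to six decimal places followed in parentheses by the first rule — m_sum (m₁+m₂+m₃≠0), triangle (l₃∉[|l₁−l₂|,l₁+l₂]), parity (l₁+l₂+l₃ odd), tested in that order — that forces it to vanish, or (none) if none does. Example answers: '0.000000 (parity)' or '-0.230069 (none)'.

Checks pass: Σm=0; 12 even; l₃=5∈[3,7].
(2·5+1)(2·2+1)(2·5+1) = 605
Δ: 2! 8! 2! / 13! → 1/38610
sum: t=0:+1/2880 t=1:−1/576 t=2:+1/2880 = -1/960
3j²(5 2 5; 0 0 0) = Δ·Π!·Σ² = 10/429  (sign +1)
sum: t=0:+1/5760 t=1:−1/720 t=2:+1/2304 = -1/1280
3j²(5 2 5; -1 0 1) = Δ·Π!·Σ² = 27/1430  (sign -1)
combine: 4πI² = 605·10/429·27/1430 = 45/169
take √, sign -1: I = -0.14556534
No selection rule forces the value: the integral is nonzero (none).

-0.145565 (none)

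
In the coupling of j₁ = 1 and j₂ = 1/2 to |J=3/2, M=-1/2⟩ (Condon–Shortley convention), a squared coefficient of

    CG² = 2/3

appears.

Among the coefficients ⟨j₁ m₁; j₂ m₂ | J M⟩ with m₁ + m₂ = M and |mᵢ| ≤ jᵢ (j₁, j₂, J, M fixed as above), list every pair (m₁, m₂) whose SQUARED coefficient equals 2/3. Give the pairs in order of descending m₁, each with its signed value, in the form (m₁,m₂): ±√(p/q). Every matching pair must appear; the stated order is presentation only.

Admissible pairs with m₁+m₂ = M = -1/2: (-1,1/2), (0,-1/2)
  (m₁,m₂)=(0,-1/2): CG² = 2/3, CG = +√(2/3)   ← matches the target
  (m₁,m₂)=(-1,1/2): CG² = 1/3, CG = +√(1/3)
Pairs with CG² = 2/3: (0,-1/2): +√(2/3)

(0,-1/2): +√(2/3)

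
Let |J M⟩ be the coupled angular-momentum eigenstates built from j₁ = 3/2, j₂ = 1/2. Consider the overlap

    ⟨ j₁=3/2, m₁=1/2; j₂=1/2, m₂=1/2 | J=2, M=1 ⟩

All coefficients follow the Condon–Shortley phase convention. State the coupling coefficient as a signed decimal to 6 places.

j₁+j₂−J=0  J+j₁−j₂=3  J−j₁+j₂=1  j₁+j₂+J+1=5
(j₁±m₁, j₂±m₂, J±M) = (2,1,1,0,3,1)
P² = 3
sum k=0..0:
  [0] +1/2 = 1/2
S = 1/2
C² = P²·S² = 3/4 ; C = +0.866025

+0.866025  (= +√(3/4))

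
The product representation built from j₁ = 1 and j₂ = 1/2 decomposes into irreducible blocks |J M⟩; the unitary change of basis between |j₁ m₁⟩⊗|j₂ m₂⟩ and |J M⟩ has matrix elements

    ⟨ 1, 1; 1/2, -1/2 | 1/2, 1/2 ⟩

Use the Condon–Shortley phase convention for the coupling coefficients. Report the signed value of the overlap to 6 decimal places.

√[2·1!1!0!/3! · 2!0!0!1!1!0!] = √(2/3)
  +(−1)^0/∏(0,1,0,0,1,0)! = 1  (running 1)
⟨..|..⟩ = √(2/3)·(1) = +0.816497

+0.816497  (= +√(2/3))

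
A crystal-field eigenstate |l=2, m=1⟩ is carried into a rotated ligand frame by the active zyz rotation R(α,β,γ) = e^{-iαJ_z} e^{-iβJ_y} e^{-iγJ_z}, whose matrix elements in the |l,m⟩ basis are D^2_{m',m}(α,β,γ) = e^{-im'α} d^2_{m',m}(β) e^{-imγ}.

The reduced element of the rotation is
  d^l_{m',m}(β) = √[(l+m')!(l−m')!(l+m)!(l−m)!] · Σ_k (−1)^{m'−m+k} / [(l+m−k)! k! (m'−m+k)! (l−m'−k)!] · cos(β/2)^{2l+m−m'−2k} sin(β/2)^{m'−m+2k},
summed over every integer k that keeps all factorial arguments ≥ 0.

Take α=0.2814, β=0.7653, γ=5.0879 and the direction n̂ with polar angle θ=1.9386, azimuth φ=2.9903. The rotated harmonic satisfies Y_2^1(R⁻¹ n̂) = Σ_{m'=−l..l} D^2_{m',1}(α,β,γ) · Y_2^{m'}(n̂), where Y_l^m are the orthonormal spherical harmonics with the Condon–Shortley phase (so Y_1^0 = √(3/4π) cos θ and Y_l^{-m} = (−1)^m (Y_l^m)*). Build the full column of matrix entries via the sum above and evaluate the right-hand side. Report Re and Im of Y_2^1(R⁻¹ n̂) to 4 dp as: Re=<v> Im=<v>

Need the full column D^2_{m',1} for m'=−2..2 at α=0.2814, β=0.7653, γ=5.0879.
cos(β/2)=0.927678, sin(β/2)=0.373380
d^2_{-2,1}: single k=3 term ⇒ +0.096579;  D = -0.017983+0.094890i
d^2_{-1,1}: k∈[2..3] ⇒ +0.359930 -0.019436 = +0.340495;  D = +0.031997+0.338988i
d^2_{0,1}: k∈[1..2] ⇒ +0.730162 -0.118284 = +0.611878;  D = +0.224405+0.569242i
d^2_{1,1}: k∈[0..1] ⇒ +0.740610 -0.359930 = +0.380680;  D = +0.232471+0.301454i
d^2_{2,1}: single k=0 term ⇒ -0.596175;  D = -0.480851-0.352429i
Y_2^{m'}(θ=1.9386,φ=2.9903) and Σ D·Y over m':
  (-0.0180+0.0949i)·(+0.3211+0.1002i)  (+0.0320+0.3390i)·(+0.2562+0.0391i)  (+0.2244+0.5692i)·(-0.1931+0.0000i)  (+0.2325+0.3015i)·(-0.2562+0.0391i)  (-0.4809-0.3524i)·(+0.3211-0.1002i)
Y_2^1(R⁻¹ n̂) = -0.324698-0.126243i

Re=-0.3247 Im=-0.1262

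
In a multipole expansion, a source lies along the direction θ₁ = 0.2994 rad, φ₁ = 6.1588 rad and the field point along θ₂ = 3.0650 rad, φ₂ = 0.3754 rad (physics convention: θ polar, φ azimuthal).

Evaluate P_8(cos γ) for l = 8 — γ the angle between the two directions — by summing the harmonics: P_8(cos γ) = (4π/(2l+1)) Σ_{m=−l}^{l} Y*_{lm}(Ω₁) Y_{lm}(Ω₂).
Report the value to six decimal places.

-0.305297

Term-by-term m-sum for l=8 (normalisation 4π/17 = 0.739198):
  m=-8: (+0.000016-0.000025i) × (-0.000000-0.000000i) = -0.000000+0.000000i  (running Σ = -0.000000+0.000000i)
  m=-7: (+0.000246-0.000293i) × (+0.000000+0.000000i) = +0.000000-0.000000i  (running Σ = +0.000000-0.000000i)
  m=-6: (+0.002310-0.002136i) × (-0.000001-0.000001i) = -0.000000-0.000000i  (running Σ = -0.000000-0.000000i)
  m=-5: (+0.015076-0.010806i) × (+0.000008+0.000024i) = +0.000000+0.000000i  (running Σ = +0.000000+0.000000i)
  m=-4: (+0.070743-0.038421i) × (+0.000032-0.000456i) = -0.000015-0.000033i  (running Σ = -0.000015-0.000033i)
  m=-3: (+0.234736-0.091899i) × (-0.002634+0.005529i) = -0.000110+0.001540i  (running Σ = -0.000125+0.001507i)
  m=-2: (+0.510178-0.129602i) × (+0.042775-0.039913i) = +0.016650-0.025907i  (running Σ = +0.016525-0.024400i)
  m=-1: (+0.566094-0.070779i) × (-0.333558+0.131451i) = -0.179521+0.098023i  (running Σ = -0.162996+0.073623i)
  m=0: (-0.083394-0.000000i) × (+1.043463+0.000000i) = -0.087019-0.000000i  (running Σ = -0.250015+0.073623i)
  m=1: (-0.566094-0.070779i) × (+0.333558+0.131451i) = -0.179521-0.098023i  (running Σ = -0.429536-0.024400i)
  m=2: (+0.510178+0.129602i) × (+0.042775+0.039913i) = +0.016650+0.025907i  (running Σ = -0.412886+0.001507i)
  m=3: (-0.234736-0.091899i) × (+0.002634+0.005529i) = -0.000110-0.001540i  (running Σ = -0.412996-0.000033i)
  m=4: (+0.070743+0.038421i) × (+0.000032+0.000456i) = -0.000015+0.000033i  (running Σ = -0.413011+0.000000i)
  m=5: (-0.015076-0.010806i) × (-0.000008+0.000024i) = +0.000000-0.000000i  (running Σ = -0.413011-0.000000i)
  m=6: (+0.002310+0.002136i) × (-0.000001+0.000001i) = -0.000000+0.000000i  (running Σ = -0.413011-0.000000i)
  m=7: (-0.000246-0.000293i) × (-0.000000+0.000000i) = +0.000000+0.000000i  (running Σ = -0.413011+0.000000i)
  m=8: (+0.000016+0.000025i) × (-0.000000+0.000000i) = -0.000000-0.000000i  (running Σ = -0.413011-0.000000i)
Total Σ_m = -0.413011-0.000000i. Multiply by 0.739198: -0.305297-0.000000i. P_8(cos γ) = -0.305297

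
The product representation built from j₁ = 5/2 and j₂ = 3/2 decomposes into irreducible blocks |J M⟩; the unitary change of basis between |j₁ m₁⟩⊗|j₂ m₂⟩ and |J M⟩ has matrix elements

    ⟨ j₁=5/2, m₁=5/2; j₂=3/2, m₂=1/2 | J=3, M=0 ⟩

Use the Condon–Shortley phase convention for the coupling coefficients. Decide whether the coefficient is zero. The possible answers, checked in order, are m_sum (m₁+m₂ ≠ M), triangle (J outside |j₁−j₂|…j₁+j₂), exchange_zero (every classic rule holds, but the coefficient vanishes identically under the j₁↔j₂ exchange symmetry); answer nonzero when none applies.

m-sum: m₁+m₂ = 5/2+1/2 = 3, M = 0  ✗ ⇒ coefficient is 0

m_sum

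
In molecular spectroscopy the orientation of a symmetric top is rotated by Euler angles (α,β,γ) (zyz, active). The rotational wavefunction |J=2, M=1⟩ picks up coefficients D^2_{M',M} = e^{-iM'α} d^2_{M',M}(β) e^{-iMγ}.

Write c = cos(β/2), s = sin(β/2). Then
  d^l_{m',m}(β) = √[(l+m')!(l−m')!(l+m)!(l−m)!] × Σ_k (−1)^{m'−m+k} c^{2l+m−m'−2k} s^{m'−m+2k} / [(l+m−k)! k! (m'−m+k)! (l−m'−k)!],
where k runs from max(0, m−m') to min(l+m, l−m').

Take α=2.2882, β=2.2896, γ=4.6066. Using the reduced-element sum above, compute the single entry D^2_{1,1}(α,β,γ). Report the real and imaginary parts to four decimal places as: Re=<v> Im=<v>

Split into d^2_{1,1}(β=2.2896) × two z-phases.
With c≡cos(β/2)=0.413228 and s≡sin(β/2)=0.910627, N=[6·1·6·1]^{1/2}=6.000000
k∈{0,1} keeps every argument non-negative
  k=0: (−1)^0·6.0000/(6)·0.4132^4·0.9106^0 = +0.029158
  k=1: (−1)^1·6.0000/(2)·0.4132^2·0.9106^2 = -0.424798
d^2_{1,1}(2.2896) = +0.029158 -0.424798 = -0.395640
Phases: e^{-i·(1)·2.2882}=-0.657431-0.753515i, e^{-i·(1)·4.6066}=-0.105592+0.994410i ⇒ D=-0.323919+0.227173i

Re=-0.3239 Im=0.2272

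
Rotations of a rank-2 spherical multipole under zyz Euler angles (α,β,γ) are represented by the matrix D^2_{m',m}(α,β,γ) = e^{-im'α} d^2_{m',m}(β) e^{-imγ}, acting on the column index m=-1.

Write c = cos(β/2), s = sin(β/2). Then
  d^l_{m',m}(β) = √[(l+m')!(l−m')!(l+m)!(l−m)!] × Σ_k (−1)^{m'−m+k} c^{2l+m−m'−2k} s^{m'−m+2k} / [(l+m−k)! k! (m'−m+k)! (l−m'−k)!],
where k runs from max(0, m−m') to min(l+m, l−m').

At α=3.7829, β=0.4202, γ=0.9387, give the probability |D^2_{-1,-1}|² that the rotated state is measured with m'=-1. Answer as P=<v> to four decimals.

First d^2_{-1,-1}(β=0.4202), then the phase factors e^{-i(-1)α} and e^{-i(-1)γ}:
Half-angle: c=0.978010, s=0.208558. N=√(1·6·1·6)=6.000000
k∈{0,1} keeps every argument non-negative
  k=0: (−1)^0·6.0000/(6)·0.9780^4·0.2086^0 = +0.914899
  k=1: (−1)^1·6.0000/(2)·0.9780^2·0.2086^2 = -0.124813
d^2_{-1,-1}(0.4202) = +0.914899 -0.124813 = +0.790086
|D^2_{-1,-1}|² = |d^2_{-1,-1}(β)|² = (+0.790086)² = 0.624236 (the z-rotation phases have unit modulus)

P=0.6242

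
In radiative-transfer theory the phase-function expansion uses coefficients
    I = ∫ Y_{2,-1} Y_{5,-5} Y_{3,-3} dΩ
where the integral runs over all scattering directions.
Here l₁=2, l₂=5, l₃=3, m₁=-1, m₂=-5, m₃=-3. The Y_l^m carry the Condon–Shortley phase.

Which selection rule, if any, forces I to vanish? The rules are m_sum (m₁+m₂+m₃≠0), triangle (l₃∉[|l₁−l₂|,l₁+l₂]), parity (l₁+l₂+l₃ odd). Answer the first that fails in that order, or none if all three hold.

m_sum

Σmᵢ = -9  ✗
l₃∈[|l₁−l₂|,l₁+l₂]=[3,7], have l₃=3
Σlᵢ = 10 ⇒ even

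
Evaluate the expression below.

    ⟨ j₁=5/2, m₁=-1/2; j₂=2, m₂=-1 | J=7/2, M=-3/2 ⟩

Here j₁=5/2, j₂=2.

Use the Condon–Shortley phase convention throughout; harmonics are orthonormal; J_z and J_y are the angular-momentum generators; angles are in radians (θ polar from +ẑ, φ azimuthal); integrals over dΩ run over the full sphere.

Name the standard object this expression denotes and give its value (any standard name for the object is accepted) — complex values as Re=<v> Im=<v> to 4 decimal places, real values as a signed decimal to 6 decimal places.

This is a Clebsch–Gordan (vector-coupling) coefficient.
√[8·1!4!3!/9! · 2!3!1!3!2!5!] = √(384/7)
  +(−1)^0/∏(0,1,3,1,1,2)! = 1/12  (running 1/12)
  +(−1)^1/∏(1,0,2,0,2,3)! = -1/24  (running 1/24)
⟨..|..⟩ = √(384/7)·(1/24) = +0.308607

Clebsch–Gordan coefficient, +√(2/21) ≈ +0.308607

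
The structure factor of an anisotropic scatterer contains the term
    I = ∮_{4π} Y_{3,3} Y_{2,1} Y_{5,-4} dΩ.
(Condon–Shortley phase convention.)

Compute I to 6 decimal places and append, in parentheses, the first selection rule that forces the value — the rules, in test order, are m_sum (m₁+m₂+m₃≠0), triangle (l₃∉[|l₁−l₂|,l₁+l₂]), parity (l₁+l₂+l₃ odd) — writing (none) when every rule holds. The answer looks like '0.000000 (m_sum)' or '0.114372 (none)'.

0.219610 (none)

m-sum 0 ✓  L=10 even ✓  1≤5≤5 ✓
Π(2lᵢ+1) = 7×5×11 = 385
triangle coeff Δ(3,2,5) = 1/2310
Σ_t [0,0]: t=0:+1/144 = 1/144
(3j)²=10/231 [(3 2 5; 0 0 0)], sign=-1
Σ_t [0,0]: t=0:+1/4320 = 1/4320
(3j)²=2/55 [(3 2 5; 3 1 -4)], sign=-1
⇒ 4πI² = 20/33
I = (+1)√(20/33/(4π)) = 0.21961050
No selection rule forces the value: the integral is nonzero (none).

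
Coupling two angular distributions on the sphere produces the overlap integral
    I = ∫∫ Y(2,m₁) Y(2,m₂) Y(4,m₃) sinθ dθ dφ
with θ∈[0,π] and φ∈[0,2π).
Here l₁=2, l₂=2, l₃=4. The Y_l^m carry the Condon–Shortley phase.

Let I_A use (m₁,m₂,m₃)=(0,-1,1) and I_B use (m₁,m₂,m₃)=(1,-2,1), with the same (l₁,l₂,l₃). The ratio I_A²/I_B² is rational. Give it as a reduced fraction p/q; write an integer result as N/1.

Shared (l₁,l₂,l₃)=(2,2,4): N and (l;000)² cancel in I_A²/I_B².
A: Δ = 0!·4!·4!/9! = 1/630; Racah Σ t=0..0: t=0:+1/24 = 1/24; ⇒ 3j(2 2 4; 0 -1 1)² = 1/21, sgn -1
B: Δ = 0!·4!·4!/9! = 1/630; Racah Σ t=0..0: t=0:+1/144 = 1/144; ⇒ 3j(2 2 4; 1 -2 1)² = 1/126, sgn -1
I_A²/I_B² = (1/21)/(1/126) = 6/1

6/1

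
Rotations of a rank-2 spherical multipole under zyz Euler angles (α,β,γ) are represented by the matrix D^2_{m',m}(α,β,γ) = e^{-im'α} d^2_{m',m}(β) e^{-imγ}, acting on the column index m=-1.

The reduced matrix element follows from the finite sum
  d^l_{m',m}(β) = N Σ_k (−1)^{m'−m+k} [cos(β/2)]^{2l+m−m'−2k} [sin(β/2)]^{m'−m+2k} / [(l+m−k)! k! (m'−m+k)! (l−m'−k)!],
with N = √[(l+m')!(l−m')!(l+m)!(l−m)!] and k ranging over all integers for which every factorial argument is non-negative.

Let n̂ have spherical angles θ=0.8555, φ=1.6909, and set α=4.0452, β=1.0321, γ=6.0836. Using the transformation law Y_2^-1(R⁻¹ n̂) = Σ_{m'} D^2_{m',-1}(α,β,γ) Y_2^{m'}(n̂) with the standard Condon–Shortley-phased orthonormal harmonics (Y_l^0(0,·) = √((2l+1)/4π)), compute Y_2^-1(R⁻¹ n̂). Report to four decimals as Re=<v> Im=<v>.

Need the full column D^2_{m',-1} for m'=−2..2 at α=4.0452, β=1.0321, γ=6.0836.
cos(β/2)=0.869775, sin(β/2)=0.493448
d^2_{-2,-1}: single k=1 term ⇒ +0.649371;  D = -0.023913+0.648930i
d^2_{-1,-1}: k∈[0..1] ⇒ +0.572305 -0.552610 = +0.019696;  D = -0.015013-0.012749i
d^2_{0,-1}: k∈[0..1] ⇒ -0.795313 +0.255981 = -0.539332;  D = -0.528626+0.106930i
d^2_{1,-1}: k∈[0..1] ⇒ +0.552610 -0.059288 = +0.493322;  D = -0.222364+0.440364i
d^2_{2,-1}: single k=0 term ⇒ -0.209008;  D = +0.088268+0.189454i
Y_2^{m'}(θ=0.8555,φ=1.6909) and Σ D·Y over m':
  (-0.0239+0.6489i)·(-0.2138+0.0524i)  (-0.0150-0.0127i)·(-0.0458-0.3797i)  (-0.5286+0.1069i)·(+0.0916+0.0000i)  (-0.2224+0.4404i)·(+0.0458-0.3797i)  (+0.0883+0.1895i)·(-0.2138-0.0524i)
Y_2^-1(R⁻¹ n̂) = +0.066640-0.064430i

Re=0.0666 Im=-0.0644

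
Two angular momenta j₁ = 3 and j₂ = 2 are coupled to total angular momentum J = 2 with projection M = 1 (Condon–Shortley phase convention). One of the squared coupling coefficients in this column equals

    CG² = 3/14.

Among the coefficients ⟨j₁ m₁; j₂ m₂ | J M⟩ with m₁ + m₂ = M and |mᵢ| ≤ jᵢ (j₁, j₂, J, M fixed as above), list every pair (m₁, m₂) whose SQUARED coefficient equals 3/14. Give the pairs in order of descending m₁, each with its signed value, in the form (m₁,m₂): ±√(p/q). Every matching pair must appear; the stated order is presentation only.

Admissible pairs with m₁+m₂ = M = 1: (-1,2), (0,1), (1,0), (2,-1), (3,-2)
  (m₁,m₂)=(3,-2): CG² = 5/14, CG = +√(5/14)
  (m₁,m₂)=(2,-1): CG² = 0/1, CG = 0
  (m₁,m₂)=(1,0): CG² = 1/7, CG = −√(1/7)
  (m₁,m₂)=(0,1): CG² = 2/7, CG = +√(2/7)
  (m₁,m₂)=(-1,2): CG² = 3/14, CG = −√(3/14)   ← matches the target
Pairs with CG² = 3/14: (-1,2): −√(3/14)

(-1,2): −√(3/14)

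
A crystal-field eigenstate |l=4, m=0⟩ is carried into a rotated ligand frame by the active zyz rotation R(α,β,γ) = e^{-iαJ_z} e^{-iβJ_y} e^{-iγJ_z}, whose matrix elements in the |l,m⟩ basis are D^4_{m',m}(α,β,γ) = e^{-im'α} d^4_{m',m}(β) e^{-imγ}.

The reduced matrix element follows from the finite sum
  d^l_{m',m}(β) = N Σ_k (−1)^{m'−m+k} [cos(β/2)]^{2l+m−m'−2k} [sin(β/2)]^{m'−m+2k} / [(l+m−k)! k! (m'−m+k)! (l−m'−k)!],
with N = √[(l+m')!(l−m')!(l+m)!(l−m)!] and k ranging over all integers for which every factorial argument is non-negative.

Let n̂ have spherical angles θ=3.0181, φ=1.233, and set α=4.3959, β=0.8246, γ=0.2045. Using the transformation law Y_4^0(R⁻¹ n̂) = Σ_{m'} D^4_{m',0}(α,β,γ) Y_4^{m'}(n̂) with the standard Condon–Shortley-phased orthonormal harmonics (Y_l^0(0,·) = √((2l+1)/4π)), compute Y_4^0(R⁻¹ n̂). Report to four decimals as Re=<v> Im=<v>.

Re=-0.2734 Im=0.0000

Need the full column D^4_{m',0} for m'=−4..4 at α=4.3959, β=0.8246, γ=0.2045.
cos(β/2)=0.916202, sin(β/2)=0.400718
d^4_{-4,0}: single k=4 term ⇒ +0.152008;  D = +0.045624-0.145000i
d^4_{-3,0}: k∈[3..4] ⇒ +0.491513 -0.094022 = +0.397491;  D = +0.323202+0.231386i
d^4_{-2,0}: k∈[2..4] ⇒ +0.901041 -0.459630 +0.032971 = +0.474382;  D = -0.382480+0.280620i
d^4_{-1,0}: k∈[1..4] ⇒ +0.971160 -1.114646 +0.213222 -0.006798 = +0.062938;  D = -0.019588-0.059812i
d^4_{0,0}: k∈[0..4] ⇒ +0.496510 -1.519649 +0.654064 -0.055607 +0.000665 = -0.424016;  D = -0.424016+0.000000i
d^4_{1,0}: k∈[0..3] ⇒ -0.971160 +1.114646 -0.213222 +0.006798 = -0.062938;  D = +0.019588-0.059812i
d^4_{2,0}: k∈[0..2] ⇒ +0.901041 -0.459630 +0.032971 = +0.474382;  D = -0.382480-0.280620i
d^4_{3,0}: k∈[0..1] ⇒ -0.491513 +0.094022 = -0.397491;  D = -0.323202+0.231386i
d^4_{4,0}: single k=0 term ⇒ +0.152008;  D = +0.045624+0.145000i
Y_4^{m'}(θ=3.0181,φ=1.233) and Σ D·Y over m':
  (+0.0456-0.1450i)·(+0.0000+0.0001i)  (+0.3232+0.2314i)·(+0.0020-0.0012i)  (-0.3825+0.2806i)·(-0.0233-0.0187i)  (-0.0196-0.0598i)·(-0.0746+0.2125i)  (-0.4240+0.0000i)·(+0.7829+0.0000i)  (+0.0196-0.0598i)·(+0.0746+0.2125i)  (-0.3825-0.2806i)·(-0.0233+0.0187i)  (-0.3232+0.2314i)·(-0.0020-0.0012i)  (+0.0456+0.1450i)·(+0.0000-0.0001i)
Y_4^0(R⁻¹ n̂) = -0.273408-0.000000i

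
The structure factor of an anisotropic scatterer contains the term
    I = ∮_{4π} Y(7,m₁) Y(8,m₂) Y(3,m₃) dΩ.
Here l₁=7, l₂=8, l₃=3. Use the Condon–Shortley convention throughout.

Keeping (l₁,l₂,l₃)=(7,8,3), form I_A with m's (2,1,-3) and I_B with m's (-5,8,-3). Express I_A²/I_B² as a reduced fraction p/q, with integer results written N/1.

162/65

Shared (l₁,l₂,l₃)=(7,8,3): N and (l;000)² cancel in I_A²/I_B².
A: Δ = 12!·2!·4!/19! = 1/5290740; Racah Σ t=5..5: t=5:−1/29030400 = -1/29030400; ⇒ 3j(7 8 3; 2 1 -3)² = 54/4199, sgn -1
B: Δ = 12!·2!·4!/19! = 1/5290740; Racah Σ t=12..12: t=12:+1/22992076800 = 1/22992076800; ⇒ 3j(7 8 3; -5 8 -3)² = 5/969, sgn +1
I_A²/I_B² = (54/4199)/(5/969) = 162/65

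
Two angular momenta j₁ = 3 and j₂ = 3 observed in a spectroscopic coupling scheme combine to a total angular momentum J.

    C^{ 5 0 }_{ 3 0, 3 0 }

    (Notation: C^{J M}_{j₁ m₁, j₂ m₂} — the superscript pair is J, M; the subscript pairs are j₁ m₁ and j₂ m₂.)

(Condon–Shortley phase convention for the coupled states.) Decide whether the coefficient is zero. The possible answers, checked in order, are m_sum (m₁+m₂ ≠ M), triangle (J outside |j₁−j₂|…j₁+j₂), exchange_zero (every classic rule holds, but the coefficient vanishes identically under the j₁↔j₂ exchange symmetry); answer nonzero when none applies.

exchange_zero

m-sum: m₁+m₂ = 0+0 = 0, M = 0  ✓
triangle: |j₁−j₂| = 0 ≤ J = 5 ≤ j₁+j₂ = 6  ✓
exchange: j₁=j₂ and m₁=m₂, and (−1)^(j₁+j₂−J) = (−1)^1 = −1 forces ⟨j₁m₁;j₂m₂|JM⟩ = −⟨j₂m₂;j₁m₁|JM⟩ = −⟨j₁m₁;j₂m₂|JM⟩ ⇒ the coefficient vanishes identically
Racah sum check: Σ_k collapses to 0 ⇒ CG = 0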